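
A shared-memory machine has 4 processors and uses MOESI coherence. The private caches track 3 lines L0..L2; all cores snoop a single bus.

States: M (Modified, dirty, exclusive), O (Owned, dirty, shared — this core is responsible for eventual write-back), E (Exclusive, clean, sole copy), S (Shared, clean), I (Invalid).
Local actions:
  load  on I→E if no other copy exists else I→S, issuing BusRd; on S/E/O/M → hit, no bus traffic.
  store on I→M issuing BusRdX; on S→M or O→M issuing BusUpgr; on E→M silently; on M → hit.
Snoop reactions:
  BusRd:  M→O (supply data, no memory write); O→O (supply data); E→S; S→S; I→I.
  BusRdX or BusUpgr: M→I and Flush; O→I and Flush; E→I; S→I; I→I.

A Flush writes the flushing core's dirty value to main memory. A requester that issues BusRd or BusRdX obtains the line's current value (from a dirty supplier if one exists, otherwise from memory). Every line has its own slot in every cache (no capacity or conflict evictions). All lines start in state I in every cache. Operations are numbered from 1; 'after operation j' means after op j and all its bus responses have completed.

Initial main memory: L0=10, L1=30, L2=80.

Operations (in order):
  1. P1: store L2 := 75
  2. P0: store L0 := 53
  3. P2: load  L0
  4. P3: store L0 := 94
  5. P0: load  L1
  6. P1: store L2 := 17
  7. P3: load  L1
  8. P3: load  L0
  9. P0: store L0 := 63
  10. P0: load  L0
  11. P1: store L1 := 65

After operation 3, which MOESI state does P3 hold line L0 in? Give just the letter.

state = I

  op1 P1: store L2 := 75 → I/M/I/I on L2; bus BusRdX; mem=80
  op2 P0: store L0 := 53 → M/I/I/I on L0; bus BusRdX; mem=10
  op3 P2: load  L0 → O/I/S/I on L0; bus BusRd; mem=10
  op4 P3: store L0 := 94 → I/I/I/M on L0; bus BusRdX Flush; mem=53
  op5 P0: load  L1 → E/I/I/I on L1; bus BusRd; mem=30
  op6 P1: store L2 := 17 → I/M/I/I on L2; bus (none); mem=80
  op7 P3: load  L1 → S/I/I/S on L1; bus BusRd; mem=30
  op8 P3: load  L0 → I/I/I/M on L0; bus (none); mem=53
  op9 P0: store L0 := 63 → M/I/I/I on L0; bus BusRdX Flush; mem=94
  op10 P0: load  L0 → M/I/I/I on L0; bus (none); mem=94
  op11 P1: store L1 := 65 → I/M/I/I on L1; bus BusRdX; mem=30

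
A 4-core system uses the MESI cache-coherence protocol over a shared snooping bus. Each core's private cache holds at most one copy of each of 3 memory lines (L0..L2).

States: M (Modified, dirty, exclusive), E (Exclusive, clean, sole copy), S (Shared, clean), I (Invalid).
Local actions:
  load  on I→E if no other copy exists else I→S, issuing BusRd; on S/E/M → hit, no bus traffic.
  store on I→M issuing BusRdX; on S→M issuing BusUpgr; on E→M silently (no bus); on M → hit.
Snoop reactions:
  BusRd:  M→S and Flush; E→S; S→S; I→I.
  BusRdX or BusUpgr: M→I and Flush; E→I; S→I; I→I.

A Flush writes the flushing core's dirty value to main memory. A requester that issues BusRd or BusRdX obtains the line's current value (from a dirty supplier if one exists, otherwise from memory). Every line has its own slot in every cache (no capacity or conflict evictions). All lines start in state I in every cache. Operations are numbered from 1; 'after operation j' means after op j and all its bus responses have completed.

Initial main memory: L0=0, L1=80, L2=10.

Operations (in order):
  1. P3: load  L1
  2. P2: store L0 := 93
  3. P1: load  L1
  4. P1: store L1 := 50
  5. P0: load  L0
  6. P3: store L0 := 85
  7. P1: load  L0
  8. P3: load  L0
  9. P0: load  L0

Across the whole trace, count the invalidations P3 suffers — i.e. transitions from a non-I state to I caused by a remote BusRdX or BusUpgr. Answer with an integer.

invalidations = 1

[1] P3: load  L1 | P0:I, P1:I, P2:I, P3:E(80) | bus: BusRd
[2] P2: store L0 := 93 | P0:I, P1:I, P2:M(93), P3:I | bus: BusRdX
[3] P1: load  L1 | P0:I, P1:S(80), P2:I, P3:S(80) | bus: BusRd
[4] P1: store L1 := 50 | P0:I, P1:M(50), P2:I, P3:I | bus: BusUpgr
[5] P0: load  L0 | P0:S(93), P1:I, P2:S(93), P3:I | bus: BusRd,Flush
[6] P3: store L0 := 85 | P0:I, P1:I, P2:I, P3:M(85) | bus: BusRdX
[7] P1: load  L0 | P0:I, P1:S(85), P2:I, P3:S(85) | bus: BusRd,Flush
[8] P3: load  L0 | P0:I, P1:S(85), P2:I, P3:S(85) | bus: none
[9] P0: load  L0 | P0:S(85), P1:S(85), P2:I, P3:S(85) | bus: BusRd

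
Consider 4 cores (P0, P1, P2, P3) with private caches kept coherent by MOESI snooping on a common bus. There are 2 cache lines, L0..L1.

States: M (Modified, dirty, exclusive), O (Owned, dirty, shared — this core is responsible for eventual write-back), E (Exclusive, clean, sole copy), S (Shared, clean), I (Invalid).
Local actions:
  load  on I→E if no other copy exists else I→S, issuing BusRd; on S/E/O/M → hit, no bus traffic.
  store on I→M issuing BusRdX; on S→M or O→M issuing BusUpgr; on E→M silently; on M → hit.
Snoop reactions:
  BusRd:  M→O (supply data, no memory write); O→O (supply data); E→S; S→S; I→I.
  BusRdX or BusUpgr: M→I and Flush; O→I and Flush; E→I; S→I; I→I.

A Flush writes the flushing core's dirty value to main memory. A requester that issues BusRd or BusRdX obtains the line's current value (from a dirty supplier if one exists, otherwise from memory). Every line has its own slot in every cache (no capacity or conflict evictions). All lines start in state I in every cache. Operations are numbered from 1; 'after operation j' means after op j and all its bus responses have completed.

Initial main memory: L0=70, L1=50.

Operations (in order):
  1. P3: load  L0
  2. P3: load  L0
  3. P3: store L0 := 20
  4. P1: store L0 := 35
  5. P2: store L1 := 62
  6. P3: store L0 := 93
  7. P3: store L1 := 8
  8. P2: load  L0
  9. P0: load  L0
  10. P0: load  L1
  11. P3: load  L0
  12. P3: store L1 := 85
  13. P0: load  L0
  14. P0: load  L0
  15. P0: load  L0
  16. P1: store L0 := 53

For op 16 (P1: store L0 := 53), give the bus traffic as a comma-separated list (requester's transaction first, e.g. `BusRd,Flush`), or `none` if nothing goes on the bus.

step 1: P3: load  L0  ⟶  IIIE  (L0)  txn=BusRd  M[L0]=70
step 2: P3: load  L0  ⟶  IIIE  (L0)  txn=∅  M[L0]=70
step 3: P3: store L0 := 20  ⟶  IIIM  (L0)  txn=∅  M[L0]=70
step 4: P1: store L0 := 35  ⟶  IMII  (L0)  txn=BusRdX+Flush  M[L0]=20
step 5: P2: store L1 := 62  ⟶  IIMI  (L1)  txn=BusRdX  M[L1]=50
step 6: P3: store L0 := 93  ⟶  IIIM  (L0)  txn=BusRdX+Flush  M[L0]=35
step 7: P3: store L1 := 8  ⟶  IIIM  (L1)  txn=BusRdX+Flush  M[L1]=62
step 8: P2: load  L0  ⟶  IISO  (L0)  txn=BusRd  M[L0]=35
step 9: P0: load  L0  ⟶  SISO  (L0)  txn=BusRd  M[L0]=35
step 10: P0: load  L1  ⟶  SIIO  (L1)  txn=BusRd  M[L1]=62
step 11: P3: load  L0  ⟶  SISO  (L0)  txn=∅  M[L0]=35
step 12: P3: store L1 := 85  ⟶  IIIM  (L1)  txn=BusUpgr  M[L1]=62
step 13: P0: load  L0  ⟶  SISO  (L0)  txn=∅  M[L0]=35
step 14: P0: load  L0  ⟶  SISO  (L0)  txn=∅  M[L0]=35
step 15: P0: load  L0  ⟶  SISO  (L0)  txn=∅  M[L0]=35
step 16: P1: store L0 := 53  ⟶  IMII  (L0)  txn=BusRdX+Flush  M[L0]=93

bus = BusRdX,Flush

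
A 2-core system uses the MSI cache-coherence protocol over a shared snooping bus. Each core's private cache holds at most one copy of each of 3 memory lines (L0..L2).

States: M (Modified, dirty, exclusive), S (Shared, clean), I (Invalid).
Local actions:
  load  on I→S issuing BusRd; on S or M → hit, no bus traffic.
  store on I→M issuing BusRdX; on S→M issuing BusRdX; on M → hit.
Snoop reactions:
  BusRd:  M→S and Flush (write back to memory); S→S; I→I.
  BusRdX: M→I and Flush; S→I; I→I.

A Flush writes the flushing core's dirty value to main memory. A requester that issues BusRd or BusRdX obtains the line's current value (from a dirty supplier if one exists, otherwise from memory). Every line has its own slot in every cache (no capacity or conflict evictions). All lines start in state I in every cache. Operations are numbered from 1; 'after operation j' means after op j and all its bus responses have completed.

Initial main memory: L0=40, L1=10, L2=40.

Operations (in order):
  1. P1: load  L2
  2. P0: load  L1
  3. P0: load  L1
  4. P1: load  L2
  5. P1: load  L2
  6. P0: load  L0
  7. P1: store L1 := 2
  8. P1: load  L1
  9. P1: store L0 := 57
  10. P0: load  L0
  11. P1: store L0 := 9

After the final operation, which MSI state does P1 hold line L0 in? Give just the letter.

1. P1: load  L2  bus=[BusRd]  L2: P0=I P1=S  mem[L2]=40
2. P0: load  L1  bus=[BusRd]  L1: P0=S P1=I  mem[L1]=10
3. P0: load  L1  bus=[-]  L1: P0=S P1=I  mem[L1]=10
4. P1: load  L2  bus=[-]  L2: P0=I P1=S  mem[L2]=40
5. P1: load  L2  bus=[-]  L2: P0=I P1=S  mem[L2]=40
6. P0: load  L0  bus=[BusRd]  L0: P0=S P1=I  mem[L0]=40
7. P1: store L1 := 2  bus=[BusRdX]  L1: P0=I P1=M  mem[L1]=10
8. P1: load  L1  bus=[-]  L1: P0=I P1=M  mem[L1]=10
9. P1: store L0 := 57  bus=[BusRdX]  L0: P0=I P1=M  mem[L0]=40
10. P0: load  L0  bus=[BusRd,Flush]  L0: P0=S P1=S  mem[L0]=57
11. P1: store L0 := 9  bus=[BusRdX]  L0: P0=I P1=M  mem[L0]=57

state = M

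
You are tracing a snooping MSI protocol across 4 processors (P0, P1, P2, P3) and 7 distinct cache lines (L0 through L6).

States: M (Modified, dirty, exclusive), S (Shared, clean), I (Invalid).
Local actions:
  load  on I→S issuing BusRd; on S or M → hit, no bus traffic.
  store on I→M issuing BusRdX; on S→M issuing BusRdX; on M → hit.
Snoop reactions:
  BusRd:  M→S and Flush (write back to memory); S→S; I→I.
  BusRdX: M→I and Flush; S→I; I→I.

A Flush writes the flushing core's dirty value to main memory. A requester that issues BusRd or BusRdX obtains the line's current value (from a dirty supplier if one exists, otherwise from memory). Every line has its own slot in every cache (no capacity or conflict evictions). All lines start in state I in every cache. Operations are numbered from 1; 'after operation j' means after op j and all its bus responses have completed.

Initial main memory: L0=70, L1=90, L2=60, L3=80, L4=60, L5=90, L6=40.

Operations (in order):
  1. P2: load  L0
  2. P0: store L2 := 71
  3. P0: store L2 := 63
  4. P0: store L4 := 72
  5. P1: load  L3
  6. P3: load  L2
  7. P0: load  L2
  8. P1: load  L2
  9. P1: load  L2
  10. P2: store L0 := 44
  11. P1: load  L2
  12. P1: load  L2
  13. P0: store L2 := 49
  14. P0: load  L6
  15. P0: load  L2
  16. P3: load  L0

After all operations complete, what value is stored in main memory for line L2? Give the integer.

memory[L2] = 63

  op1 P2: load  L0 → I/I/S/I on L0; bus BusRd; mem=70
  op2 P0: store L2 := 71 → M/I/I/I on L2; bus BusRdX; mem=60
  op3 P0: store L2 := 63 → M/I/I/I on L2; bus (none); mem=60
  op4 P0: store L4 := 72 → M/I/I/I on L4; bus BusRdX; mem=60
  op5 P1: load  L3 → I/S/I/I on L3; bus BusRd; mem=80
  op6 P3: load  L2 → S/I/I/S on L2; bus BusRd Flush; mem=63
  op7 P0: load  L2 → S/I/I/S on L2; bus (none); mem=63
  op8 P1: load  L2 → S/S/I/S on L2; bus BusRd; mem=63
  op9 P1: load  L2 → S/S/I/S on L2; bus (none); mem=63
  op10 P2: store L0 := 44 → I/I/M/I on L0; bus BusRdX; mem=70
  op11 P1: load  L2 → S/S/I/S on L2; bus (none); mem=63
  op12 P1: load  L2 → S/S/I/S on L2; bus (none); mem=63
  op13 P0: store L2 := 49 → M/I/I/I on L2; bus BusRdX; mem=63
  op14 P0: load  L6 → S/I/I/I on L6; bus BusRd; mem=40
  op15 P0: load  L2 → M/I/I/I on L2; bus (none); mem=63
  op16 P3: load  L0 → I/I/S/S on L0; bus BusRd Flush; mem=44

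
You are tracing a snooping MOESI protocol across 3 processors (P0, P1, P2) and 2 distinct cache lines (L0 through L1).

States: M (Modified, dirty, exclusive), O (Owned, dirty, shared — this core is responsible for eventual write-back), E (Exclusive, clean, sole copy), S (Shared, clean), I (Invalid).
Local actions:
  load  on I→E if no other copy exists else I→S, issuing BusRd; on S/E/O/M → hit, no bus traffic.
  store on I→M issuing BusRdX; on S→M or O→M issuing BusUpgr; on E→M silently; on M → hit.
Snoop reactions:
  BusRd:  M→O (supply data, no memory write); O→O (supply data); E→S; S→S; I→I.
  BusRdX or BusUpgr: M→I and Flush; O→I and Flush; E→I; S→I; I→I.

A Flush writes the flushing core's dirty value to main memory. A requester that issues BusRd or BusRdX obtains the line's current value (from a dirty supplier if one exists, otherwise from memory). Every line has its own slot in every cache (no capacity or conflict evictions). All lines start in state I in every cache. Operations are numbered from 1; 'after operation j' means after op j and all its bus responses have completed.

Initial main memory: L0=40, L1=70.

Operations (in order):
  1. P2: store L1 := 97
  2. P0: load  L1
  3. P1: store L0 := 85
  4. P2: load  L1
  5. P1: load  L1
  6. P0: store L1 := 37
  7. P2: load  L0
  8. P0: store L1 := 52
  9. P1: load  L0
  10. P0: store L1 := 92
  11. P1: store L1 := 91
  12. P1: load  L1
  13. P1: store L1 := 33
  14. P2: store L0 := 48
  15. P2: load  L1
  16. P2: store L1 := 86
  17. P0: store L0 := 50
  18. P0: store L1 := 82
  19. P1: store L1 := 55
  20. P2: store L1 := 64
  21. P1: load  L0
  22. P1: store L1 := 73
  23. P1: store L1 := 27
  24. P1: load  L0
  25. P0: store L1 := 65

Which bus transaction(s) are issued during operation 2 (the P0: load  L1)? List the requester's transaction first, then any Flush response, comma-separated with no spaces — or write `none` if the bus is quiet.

[1] P2: store L1 := 97 | P0:I, P1:I, P2:M(97) | bus: BusRdX
[2] P0: load  L1 | P0:S(97), P1:I, P2:O(97) | bus: BusRd
[3] P1: store L0 := 85 | P0:I, P1:M(85), P2:I | bus: BusRdX
[4] P2: load  L1 | P0:S(97), P1:I, P2:O(97) | bus: none
[5] P1: load  L1 | P0:S(97), P1:S(97), P2:O(97) | bus: BusRd
[6] P0: store L1 := 37 | P0:M(37), P1:I, P2:I | bus: BusUpgr,Flush
[7] P2: load  L0 | P0:I, P1:O(85), P2:S(85) | bus: BusRd
[8] P0: store L1 := 52 | P0:M(52), P1:I, P2:I | bus: none
[9] P1: load  L0 | P0:I, P1:O(85), P2:S(85) | bus: none
[10] P0: store L1 := 92 | P0:M(92), P1:I, P2:I | bus: none
[11] P1: store L1 := 91 | P0:I, P1:M(91), P2:I | bus: BusRdX,Flush
[12] P1: load  L1 | P0:I, P1:M(91), P2:I | bus: none
[13] P1: store L1 := 33 | P0:I, P1:M(33), P2:I | bus: none
[14] P2: store L0 := 48 | P0:I, P1:I, P2:M(48) | bus: BusUpgr,Flush
[15] P2: load  L1 | P0:I, P1:O(33), P2:S(33) | bus: BusRd
[16] P2: store L1 := 86 | P0:I, P1:I, P2:M(86) | bus: BusUpgr,Flush
[17] P0: store L0 := 50 | P0:M(50), P1:I, P2:I | bus: BusRdX,Flush
[18] P0: store L1 := 82 | P0:M(82), P1:I, P2:I | bus: BusRdX,Flush
[19] P1: store L1 := 55 | P0:I, P1:M(55), P2:I | bus: BusRdX,Flush
[20] P2: store L1 := 64 | P0:I, P1:I, P2:M(64) | bus: BusRdX,Flush
[21] P1: load  L0 | P0:O(50), P1:S(50), P2:I | bus: BusRd
[22] P1: store L1 := 73 | P0:I, P1:M(73), P2:I | bus: BusRdX,Flush
[23] P1: store L1 := 27 | P0:I, P1:M(27), P2:I | bus: none
[24] P1: load  L0 | P0:O(50), P1:S(50), P2:I | bus: none
[25] P0: store L1 := 65 | P0:M(65), P1:I, P2:I | bus: BusRdX,Flush

bus = BusRd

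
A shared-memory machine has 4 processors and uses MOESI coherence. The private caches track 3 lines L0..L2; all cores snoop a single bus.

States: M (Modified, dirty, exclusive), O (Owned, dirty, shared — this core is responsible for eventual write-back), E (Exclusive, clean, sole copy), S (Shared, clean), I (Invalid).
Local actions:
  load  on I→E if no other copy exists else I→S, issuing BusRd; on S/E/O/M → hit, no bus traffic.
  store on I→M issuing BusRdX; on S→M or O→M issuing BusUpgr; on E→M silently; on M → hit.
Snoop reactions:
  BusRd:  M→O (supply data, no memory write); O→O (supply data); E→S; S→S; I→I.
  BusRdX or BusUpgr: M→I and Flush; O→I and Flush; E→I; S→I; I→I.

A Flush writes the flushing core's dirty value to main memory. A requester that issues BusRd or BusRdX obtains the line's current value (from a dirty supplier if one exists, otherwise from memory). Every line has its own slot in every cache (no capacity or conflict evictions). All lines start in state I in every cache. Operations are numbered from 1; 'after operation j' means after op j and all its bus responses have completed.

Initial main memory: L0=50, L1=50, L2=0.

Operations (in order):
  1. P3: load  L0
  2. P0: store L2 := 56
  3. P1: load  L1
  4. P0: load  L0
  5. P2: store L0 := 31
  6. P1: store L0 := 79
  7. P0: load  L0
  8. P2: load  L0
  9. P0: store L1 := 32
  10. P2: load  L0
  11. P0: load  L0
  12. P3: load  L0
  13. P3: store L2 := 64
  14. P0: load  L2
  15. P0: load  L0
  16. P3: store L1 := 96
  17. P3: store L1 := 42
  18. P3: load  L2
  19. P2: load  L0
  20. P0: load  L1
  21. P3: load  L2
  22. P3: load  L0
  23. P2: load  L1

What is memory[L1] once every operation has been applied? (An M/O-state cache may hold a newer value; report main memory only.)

memory[L1] = 32

step 1: P3: load  L0  ⟶  IIIE  (L0)  txn=BusRd  M[L0]=50
step 2: P0: store L2 := 56  ⟶  MIII  (L2)  txn=BusRdX  M[L2]=0
step 3: P1: load  L1  ⟶  IEII  (L1)  txn=BusRd  M[L1]=50
step 4: P0: load  L0  ⟶  SIIS  (L0)  txn=BusRd  M[L0]=50
step 5: P2: store L0 := 31  ⟶  IIMI  (L0)  txn=BusRdX  M[L0]=50
step 6: P1: store L0 := 79  ⟶  IMII  (L0)  txn=BusRdX+Flush  M[L0]=31
step 7: P0: load  L0  ⟶  SOII  (L0)  txn=BusRd  M[L0]=31
step 8: P2: load  L0  ⟶  SOSI  (L0)  txn=BusRd  M[L0]=31
step 9: P0: store L1 := 32  ⟶  MIII  (L1)  txn=BusRdX  M[L1]=50
step 10: P2: load  L0  ⟶  SOSI  (L0)  txn=∅  M[L0]=31
step 11: P0: load  L0  ⟶  SOSI  (L0)  txn=∅  M[L0]=31
step 12: P3: load  L0  ⟶  SOSS  (L0)  txn=BusRd  M[L0]=31
step 13: P3: store L2 := 64  ⟶  IIIM  (L2)  txn=BusRdX+Flush  M[L2]=56
step 14: P0: load  L2  ⟶  SIIO  (L2)  txn=BusRd  M[L2]=56
step 15: P0: load  L0  ⟶  SOSS  (L0)  txn=∅  M[L0]=31
step 16: P3: store L1 := 96  ⟶  IIIM  (L1)  txn=BusRdX+Flush  M[L1]=32
step 17: P3: store L1 := 42  ⟶  IIIM  (L1)  txn=∅  M[L1]=32
step 18: P3: load  L2  ⟶  SIIO  (L2)  txn=∅  M[L2]=56
step 19: P2: load  L0  ⟶  SOSS  (L0)  txn=∅  M[L0]=31
step 20: P0: load  L1  ⟶  SIIO  (L1)  txn=BusRd  M[L1]=32
step 21: P3: load  L2  ⟶  SIIO  (L2)  txn=∅  M[L2]=56
step 22: P3: load  L0  ⟶  SOSS  (L0)  txn=∅  M[L0]=31
step 23: P2: load  L1  ⟶  SISO  (L1)  txn=BusRd  M[L1]=32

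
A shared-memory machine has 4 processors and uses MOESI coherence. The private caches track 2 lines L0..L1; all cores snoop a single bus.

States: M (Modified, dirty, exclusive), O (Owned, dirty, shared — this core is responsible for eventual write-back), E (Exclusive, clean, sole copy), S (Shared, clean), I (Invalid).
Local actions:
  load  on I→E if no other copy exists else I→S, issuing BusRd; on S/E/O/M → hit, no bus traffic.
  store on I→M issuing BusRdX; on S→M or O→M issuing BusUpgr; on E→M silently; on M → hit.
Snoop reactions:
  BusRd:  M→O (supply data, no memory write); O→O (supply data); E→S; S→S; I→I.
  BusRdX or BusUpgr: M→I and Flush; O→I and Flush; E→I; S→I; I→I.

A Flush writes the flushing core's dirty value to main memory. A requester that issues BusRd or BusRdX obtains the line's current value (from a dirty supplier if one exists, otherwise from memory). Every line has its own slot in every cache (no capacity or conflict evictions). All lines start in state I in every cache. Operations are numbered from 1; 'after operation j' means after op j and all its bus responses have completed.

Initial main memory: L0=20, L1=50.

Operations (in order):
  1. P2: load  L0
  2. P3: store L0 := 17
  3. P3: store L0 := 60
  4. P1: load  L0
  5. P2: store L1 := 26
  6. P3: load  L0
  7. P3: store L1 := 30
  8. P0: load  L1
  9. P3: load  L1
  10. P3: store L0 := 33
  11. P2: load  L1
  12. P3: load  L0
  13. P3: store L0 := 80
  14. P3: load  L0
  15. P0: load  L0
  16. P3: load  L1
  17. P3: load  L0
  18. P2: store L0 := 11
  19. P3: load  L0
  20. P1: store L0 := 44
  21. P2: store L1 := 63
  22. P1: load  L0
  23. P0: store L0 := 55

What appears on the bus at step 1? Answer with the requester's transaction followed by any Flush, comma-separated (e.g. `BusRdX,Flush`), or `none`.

  op1 P2: load  L0 → I/I/E/I on L0; bus BusRd; mem=20
  op2 P3: store L0 := 17 → I/I/I/M on L0; bus BusRdX; mem=20
  op3 P3: store L0 := 60 → I/I/I/M on L0; bus (none); mem=20
  op4 P1: load  L0 → I/S/I/O on L0; bus BusRd; mem=20
  op5 P2: store L1 := 26 → I/I/M/I on L1; bus BusRdX; mem=50
  op6 P3: load  L0 → I/S/I/O on L0; bus (none); mem=20
  op7 P3: store L1 := 30 → I/I/I/M on L1; bus BusRdX Flush; mem=26
  op8 P0: load  L1 → S/I/I/O on L1; bus BusRd; mem=26
  op9 P3: load  L1 → S/I/I/O on L1; bus (none); mem=26
  op10 P3: store L0 := 33 → I/I/I/M on L0; bus BusUpgr; mem=20
  op11 P2: load  L1 → S/I/S/O on L1; bus BusRd; mem=26
  op12 P3: load  L0 → I/I/I/M on L0; bus (none); mem=20
  op13 P3: store L0 := 80 → I/I/I/M on L0; bus (none); mem=20
  op14 P3: load  L0 → I/I/I/M on L0; bus (none); mem=20
  op15 P0: load  L0 → S/I/I/O on L0; bus BusRd; mem=20
  op16 P3: load  L1 → S/I/S/O on L1; bus (none); mem=26
  op17 P3: load  L0 → S/I/I/O on L0; bus (none); mem=20
  op18 P2: store L0 := 11 → I/I/M/I on L0; bus BusRdX Flush; mem=80
  op19 P3: load  L0 → I/I/O/S on L0; bus BusRd; mem=80
  op20 P1: store L0 := 44 → I/M/I/I on L0; bus BusRdX Flush; mem=11
  op21 P2: store L1 := 63 → I/I/M/I on L1; bus BusUpgr Flush; mem=30
  op22 P1: load  L0 → I/M/I/I on L0; bus (none); mem=11
  op23 P0: store L0 := 55 → M/I/I/I on L0; bus BusRdX Flush; mem=44

bus = BusRd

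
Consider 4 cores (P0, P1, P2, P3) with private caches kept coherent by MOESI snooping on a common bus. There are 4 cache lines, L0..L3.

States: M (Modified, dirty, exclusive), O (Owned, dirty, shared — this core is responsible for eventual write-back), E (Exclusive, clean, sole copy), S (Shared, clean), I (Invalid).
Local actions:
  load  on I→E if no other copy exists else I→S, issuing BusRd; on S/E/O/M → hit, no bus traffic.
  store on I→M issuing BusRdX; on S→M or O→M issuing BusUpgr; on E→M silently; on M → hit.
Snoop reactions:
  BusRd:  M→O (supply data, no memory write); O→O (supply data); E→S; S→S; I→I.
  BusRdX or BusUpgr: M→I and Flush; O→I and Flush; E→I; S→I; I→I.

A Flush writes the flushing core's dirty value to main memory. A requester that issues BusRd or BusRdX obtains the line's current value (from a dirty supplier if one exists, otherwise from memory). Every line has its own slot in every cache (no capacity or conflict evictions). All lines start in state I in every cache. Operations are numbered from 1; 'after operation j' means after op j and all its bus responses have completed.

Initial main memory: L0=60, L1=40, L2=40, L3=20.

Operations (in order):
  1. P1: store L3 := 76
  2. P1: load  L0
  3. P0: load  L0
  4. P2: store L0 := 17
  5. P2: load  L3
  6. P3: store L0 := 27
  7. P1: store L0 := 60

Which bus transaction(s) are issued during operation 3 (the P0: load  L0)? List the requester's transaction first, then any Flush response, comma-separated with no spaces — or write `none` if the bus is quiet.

bus = BusRd

  op1 P1: store L3 := 76 → I/M/I/I on L3; bus BusRdX; mem=20
  op2 P1: load  L0 → I/E/I/I on L0; bus BusRd; mem=60
  op3 P0: load  L0 → S/S/I/I on L0; bus BusRd; mem=60
  op4 P2: store L0 := 17 → I/I/M/I on L0; bus BusRdX; mem=60
  op5 P2: load  L3 → I/O/S/I on L3; bus BusRd; mem=20
  op6 P3: store L0 := 27 → I/I/I/M on L0; bus BusRdX Flush; mem=17
  op7 P1: store L0 := 60 → I/M/I/I on L0; bus BusRdX Flush; mem=27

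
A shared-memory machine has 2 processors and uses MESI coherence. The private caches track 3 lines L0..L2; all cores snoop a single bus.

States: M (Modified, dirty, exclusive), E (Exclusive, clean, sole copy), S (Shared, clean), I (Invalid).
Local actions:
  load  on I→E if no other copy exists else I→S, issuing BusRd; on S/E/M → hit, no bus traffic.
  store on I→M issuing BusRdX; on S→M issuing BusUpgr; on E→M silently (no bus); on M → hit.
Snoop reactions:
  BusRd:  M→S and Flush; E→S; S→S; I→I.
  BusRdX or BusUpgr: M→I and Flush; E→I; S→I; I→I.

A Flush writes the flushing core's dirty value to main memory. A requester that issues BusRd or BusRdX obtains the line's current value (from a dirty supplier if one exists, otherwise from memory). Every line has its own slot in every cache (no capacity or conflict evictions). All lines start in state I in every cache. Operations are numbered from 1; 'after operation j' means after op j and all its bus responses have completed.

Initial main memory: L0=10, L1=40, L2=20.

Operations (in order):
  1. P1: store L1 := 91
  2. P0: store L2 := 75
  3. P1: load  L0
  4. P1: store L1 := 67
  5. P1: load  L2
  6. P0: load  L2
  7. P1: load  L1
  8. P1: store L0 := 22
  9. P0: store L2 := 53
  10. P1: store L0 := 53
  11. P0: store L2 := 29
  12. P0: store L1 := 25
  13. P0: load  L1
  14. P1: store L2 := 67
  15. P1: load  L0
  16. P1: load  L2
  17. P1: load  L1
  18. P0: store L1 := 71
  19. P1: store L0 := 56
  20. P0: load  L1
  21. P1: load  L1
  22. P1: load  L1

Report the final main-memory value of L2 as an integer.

  op1 P1: store L1 := 91 → I/M on L1; bus BusRdX; mem=40
  op2 P0: store L2 := 75 → M/I on L2; bus BusRdX; mem=20
  op3 P1: load  L0 → I/E on L0; bus BusRd; mem=10
  op4 P1: store L1 := 67 → I/M on L1; bus (none); mem=40
  op5 P1: load  L2 → S/S on L2; bus BusRd Flush; mem=75
  op6 P0: load  L2 → S/S on L2; bus (none); mem=75
  op7 P1: load  L1 → I/M on L1; bus (none); mem=40
  op8 P1: store L0 := 22 → I/M on L0; bus (none); mem=10
  op9 P0: store L2 := 53 → M/I on L2; bus BusUpgr; mem=75
  op10 P1: store L0 := 53 → I/M on L0; bus (none); mem=10
  op11 P0: store L2 := 29 → M/I on L2; bus (none); mem=75
  op12 P0: store L1 := 25 → M/I on L1; bus BusRdX Flush; mem=67
  op13 P0: load  L1 → M/I on L1; bus (none); mem=67
  op14 P1: store L2 := 67 → I/M on L2; bus BusRdX Flush; mem=29
  op15 P1: load  L0 → I/M on L0; bus (none); mem=10
  op16 P1: load  L2 → I/M on L2; bus (none); mem=29
  op17 P1: load  L1 → S/S on L1; bus BusRd Flush; mem=25
  op18 P0: store L1 := 71 → M/I on L1; bus BusUpgr; mem=25
  op19 P1: store L0 := 56 → I/M on L0; bus (none); mem=10
  op20 P0: load  L1 → M/I on L1; bus (none); mem=25
  op21 P1: load  L1 → S/S on L1; bus BusRd Flush; mem=71
  op22 P1: load  L1 → S/S on L1; bus (none); mem=71

memory[L2] = 29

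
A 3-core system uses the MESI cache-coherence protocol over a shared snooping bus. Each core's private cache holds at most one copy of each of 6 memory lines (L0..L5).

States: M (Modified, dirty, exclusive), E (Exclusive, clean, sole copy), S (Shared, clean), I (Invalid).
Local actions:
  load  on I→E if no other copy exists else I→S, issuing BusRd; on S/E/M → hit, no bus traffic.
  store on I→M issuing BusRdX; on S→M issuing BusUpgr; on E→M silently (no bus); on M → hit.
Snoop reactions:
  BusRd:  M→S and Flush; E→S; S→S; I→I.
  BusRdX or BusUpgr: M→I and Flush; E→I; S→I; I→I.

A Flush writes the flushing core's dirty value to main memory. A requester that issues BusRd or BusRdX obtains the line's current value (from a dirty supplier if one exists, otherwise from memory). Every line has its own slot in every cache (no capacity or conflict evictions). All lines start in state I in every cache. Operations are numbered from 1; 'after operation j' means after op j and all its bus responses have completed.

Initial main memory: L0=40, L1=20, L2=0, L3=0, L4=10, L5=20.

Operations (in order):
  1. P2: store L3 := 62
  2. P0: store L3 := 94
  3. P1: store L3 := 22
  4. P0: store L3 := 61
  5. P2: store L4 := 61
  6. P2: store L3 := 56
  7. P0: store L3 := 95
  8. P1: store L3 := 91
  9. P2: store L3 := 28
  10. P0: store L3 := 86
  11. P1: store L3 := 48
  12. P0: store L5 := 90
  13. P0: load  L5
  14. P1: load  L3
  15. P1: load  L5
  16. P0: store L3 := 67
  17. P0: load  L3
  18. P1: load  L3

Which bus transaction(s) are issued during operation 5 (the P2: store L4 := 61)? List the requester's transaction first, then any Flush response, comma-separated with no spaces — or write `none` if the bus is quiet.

bus = BusRdX

1. P2: store L3 := 62  bus=[BusRdX]  L3: P0=I P1=I P2=M  mem[L3]=0
2. P0: store L3 := 94  bus=[BusRdX,Flush]  L3: P0=M P1=I P2=I  mem[L3]=62
3. P1: store L3 := 22  bus=[BusRdX,Flush]  L3: P0=I P1=M P2=I  mem[L3]=94
4. P0: store L3 := 61  bus=[BusRdX,Flush]  L3: P0=M P1=I P2=I  mem[L3]=22
5. P2: store L4 := 61  bus=[BusRdX]  L4: P0=I P1=I P2=M  mem[L4]=10
6. P2: store L3 := 56  bus=[BusRdX,Flush]  L3: P0=I P1=I P2=M  mem[L3]=61
7. P0: store L3 := 95  bus=[BusRdX,Flush]  L3: P0=M P1=I P2=I  mem[L3]=56
8. P1: store L3 := 91  bus=[BusRdX,Flush]  L3: P0=I P1=M P2=I  mem[L3]=95
9. P2: store L3 := 28  bus=[BusRdX,Flush]  L3: P0=I P1=I P2=M  mem[L3]=91
10. P0: store L3 := 86  bus=[BusRdX,Flush]  L3: P0=M P1=I P2=I  mem[L3]=28
11. P1: store L3 := 48  bus=[BusRdX,Flush]  L3: P0=I P1=M P2=I  mem[L3]=86
12. P0: store L5 := 90  bus=[BusRdX]  L5: P0=M P1=I P2=I  mem[L5]=20
13. P0: load  L5  bus=[-]  L5: P0=M P1=I P2=I  mem[L5]=20
14. P1: load  L3  bus=[-]  L3: P0=I P1=M P2=I  mem[L3]=86
15. P1: load  L5  bus=[BusRd,Flush]  L5: P0=S P1=S P2=I  mem[L5]=90
16. P0: store L3 := 67  bus=[BusRdX,Flush]  L3: P0=M P1=I P2=I  mem[L3]=48
17. P0: load  L3  bus=[-]  L3: P0=M P1=I P2=I  mem[L3]=48
18. P1: load  L3  bus=[BusRd,Flush]  L3: P0=S P1=S P2=I  mem[L3]=67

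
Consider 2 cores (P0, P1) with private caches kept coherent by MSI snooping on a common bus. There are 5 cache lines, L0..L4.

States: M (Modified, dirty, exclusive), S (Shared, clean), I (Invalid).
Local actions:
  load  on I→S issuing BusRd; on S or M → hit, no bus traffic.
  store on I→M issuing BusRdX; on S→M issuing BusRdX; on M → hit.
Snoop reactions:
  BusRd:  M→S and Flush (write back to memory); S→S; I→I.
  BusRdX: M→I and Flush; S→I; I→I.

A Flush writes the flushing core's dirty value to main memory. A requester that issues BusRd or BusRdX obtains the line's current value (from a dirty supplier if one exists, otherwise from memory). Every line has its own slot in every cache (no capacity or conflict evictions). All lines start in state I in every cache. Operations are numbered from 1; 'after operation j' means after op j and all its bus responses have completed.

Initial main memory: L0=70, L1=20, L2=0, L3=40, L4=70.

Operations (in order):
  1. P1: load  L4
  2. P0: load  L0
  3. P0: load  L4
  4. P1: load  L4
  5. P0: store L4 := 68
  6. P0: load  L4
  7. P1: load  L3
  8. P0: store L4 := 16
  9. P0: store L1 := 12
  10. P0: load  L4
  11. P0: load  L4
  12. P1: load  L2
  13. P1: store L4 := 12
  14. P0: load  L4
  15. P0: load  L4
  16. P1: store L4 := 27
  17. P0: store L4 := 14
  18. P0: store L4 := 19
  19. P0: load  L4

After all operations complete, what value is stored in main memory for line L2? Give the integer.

memory[L2] = 0

step 1: P1: load  L4  ⟶  IS  (L4)  txn=BusRd  M[L4]=70
step 2: P0: load  L0  ⟶  SI  (L0)  txn=BusRd  M[L0]=70
step 3: P0: load  L4  ⟶  SS  (L4)  txn=BusRd  M[L4]=70
step 4: P1: load  L4  ⟶  SS  (L4)  txn=∅  M[L4]=70
step 5: P0: store L4 := 68  ⟶  MI  (L4)  txn=BusRdX  M[L4]=70
step 6: P0: load  L4  ⟶  MI  (L4)  txn=∅  M[L4]=70
step 7: P1: load  L3  ⟶  IS  (L3)  txn=BusRd  M[L3]=40
step 8: P0: store L4 := 16  ⟶  MI  (L4)  txn=∅  M[L4]=70
step 9: P0: store L1 := 12  ⟶  MI  (L1)  txn=BusRdX  M[L1]=20
step 10: P0: load  L4  ⟶  MI  (L4)  txn=∅  M[L4]=70
step 11: P0: load  L4  ⟶  MI  (L4)  txn=∅  M[L4]=70
step 12: P1: load  L2  ⟶  IS  (L2)  txn=BusRd  M[L2]=0
step 13: P1: store L4 := 12  ⟶  IM  (L4)  txn=BusRdX+Flush  M[L4]=16
step 14: P0: load  L4  ⟶  SS  (L4)  txn=BusRd+Flush  M[L4]=12
step 15: P0: load  L4  ⟶  SS  (L4)  txn=∅  M[L4]=12
step 16: P1: store L4 := 27  ⟶  IM  (L4)  txn=BusRdX  M[L4]=12
step 17: P0: store L4 := 14  ⟶  MI  (L4)  txn=BusRdX+Flush  M[L4]=27
step 18: P0: store L4 := 19  ⟶  MI  (L4)  txn=∅  M[L4]=27
step 19: P0: load  L4  ⟶  MI  (L4)  txn=∅  M[L4]=27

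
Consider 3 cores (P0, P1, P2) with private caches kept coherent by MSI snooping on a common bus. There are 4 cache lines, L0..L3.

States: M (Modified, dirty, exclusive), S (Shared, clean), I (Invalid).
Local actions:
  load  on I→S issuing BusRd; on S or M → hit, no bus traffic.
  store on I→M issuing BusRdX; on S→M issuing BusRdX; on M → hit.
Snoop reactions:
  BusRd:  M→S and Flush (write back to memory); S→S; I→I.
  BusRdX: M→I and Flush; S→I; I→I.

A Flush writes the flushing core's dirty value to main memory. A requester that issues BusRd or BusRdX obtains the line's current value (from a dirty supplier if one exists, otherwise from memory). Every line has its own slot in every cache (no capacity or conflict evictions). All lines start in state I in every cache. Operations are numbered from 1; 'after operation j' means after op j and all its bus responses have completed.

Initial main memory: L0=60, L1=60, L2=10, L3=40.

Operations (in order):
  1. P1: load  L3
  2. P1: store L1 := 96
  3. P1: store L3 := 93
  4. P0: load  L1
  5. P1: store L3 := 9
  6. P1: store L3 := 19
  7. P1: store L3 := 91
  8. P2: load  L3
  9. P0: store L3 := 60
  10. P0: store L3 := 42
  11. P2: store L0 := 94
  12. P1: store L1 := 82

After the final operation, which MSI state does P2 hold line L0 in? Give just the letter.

1. P1: load  L3  bus=[BusRd]  L3: P0=I P1=S P2=I  mem[L3]=40
2. P1: store L1 := 96  bus=[BusRdX]  L1: P0=I P1=M P2=I  mem[L1]=60
3. P1: store L3 := 93  bus=[BusRdX]  L3: P0=I P1=M P2=I  mem[L3]=40
4. P0: load  L1  bus=[BusRd,Flush]  L1: P0=S P1=S P2=I  mem[L1]=96
5. P1: store L3 := 9  bus=[-]  L3: P0=I P1=M P2=I  mem[L3]=40
6. P1: store L3 := 19  bus=[-]  L3: P0=I P1=M P2=I  mem[L3]=40
7. P1: store L3 := 91  bus=[-]  L3: P0=I P1=M P2=I  mem[L3]=40
8. P2: load  L3  bus=[BusRd,Flush]  L3: P0=I P1=S P2=S  mem[L3]=91
9. P0: store L3 := 60  bus=[BusRdX]  L3: P0=M P1=I P2=I  mem[L3]=91
10. P0: store L3 := 42  bus=[-]  L3: P0=M P1=I P2=I  mem[L3]=91
11. P2: store L0 := 94  bus=[BusRdX]  L0: P0=I P1=I P2=M  mem[L0]=60
12. P1: store L1 := 82  bus=[BusRdX]  L1: P0=I P1=M P2=I  mem[L1]=96

state = M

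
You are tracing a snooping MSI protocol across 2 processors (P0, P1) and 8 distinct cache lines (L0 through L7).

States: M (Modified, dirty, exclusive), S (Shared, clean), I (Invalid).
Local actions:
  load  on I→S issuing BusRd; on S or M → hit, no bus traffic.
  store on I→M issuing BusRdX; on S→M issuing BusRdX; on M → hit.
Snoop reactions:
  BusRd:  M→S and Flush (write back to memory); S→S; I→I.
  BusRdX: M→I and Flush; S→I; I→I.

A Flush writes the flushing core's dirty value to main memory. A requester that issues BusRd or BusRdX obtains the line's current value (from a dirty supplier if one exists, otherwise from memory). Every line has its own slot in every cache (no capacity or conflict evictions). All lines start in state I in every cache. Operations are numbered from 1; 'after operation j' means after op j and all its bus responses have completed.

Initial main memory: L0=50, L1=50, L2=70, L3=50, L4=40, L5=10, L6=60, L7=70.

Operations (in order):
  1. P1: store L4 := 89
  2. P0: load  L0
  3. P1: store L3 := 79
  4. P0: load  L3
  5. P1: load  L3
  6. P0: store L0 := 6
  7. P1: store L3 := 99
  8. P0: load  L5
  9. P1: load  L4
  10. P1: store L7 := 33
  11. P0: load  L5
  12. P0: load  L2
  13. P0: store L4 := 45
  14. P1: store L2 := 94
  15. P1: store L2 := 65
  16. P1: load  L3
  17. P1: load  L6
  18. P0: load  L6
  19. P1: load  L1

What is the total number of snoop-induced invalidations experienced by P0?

[1] P1: store L4 := 89 | P0:I, P1:M(89) | bus: BusRdX
[2] P0: load  L0 | P0:S(50), P1:I | bus: BusRd
[3] P1: store L3 := 79 | P0:I, P1:M(79) | bus: BusRdX
[4] P0: load  L3 | P0:S(79), P1:S(79) | bus: BusRd,Flush
[5] P1: load  L3 | P0:S(79), P1:S(79) | bus: none
[6] P0: store L0 := 6 | P0:M(6), P1:I | bus: BusRdX
[7] P1: store L3 := 99 | P0:I, P1:M(99) | bus: BusRdX
[8] P0: load  L5 | P0:S(10), P1:I | bus: BusRd
[9] P1: load  L4 | P0:I, P1:M(89) | bus: none
[10] P1: store L7 := 33 | P0:I, P1:M(33) | bus: BusRdX
[11] P0: load  L5 | P0:S(10), P1:I | bus: none
[12] P0: load  L2 | P0:S(70), P1:I | bus: BusRd
[13] P0: store L4 := 45 | P0:M(45), P1:I | bus: BusRdX,Flush
[14] P1: store L2 := 94 | P0:I, P1:M(94) | bus: BusRdX
[15] P1: store L2 := 65 | P0:I, P1:M(65) | bus: none
[16] P1: load  L3 | P0:I, P1:M(99) | bus: none
[17] P1: load  L6 | P0:I, P1:S(60) | bus: BusRd
[18] P0: load  L6 | P0:S(60), P1:S(60) | bus: BusRd
[19] P1: load  L1 | P0:I, P1:S(50) | bus: BusRd

invalidations = 2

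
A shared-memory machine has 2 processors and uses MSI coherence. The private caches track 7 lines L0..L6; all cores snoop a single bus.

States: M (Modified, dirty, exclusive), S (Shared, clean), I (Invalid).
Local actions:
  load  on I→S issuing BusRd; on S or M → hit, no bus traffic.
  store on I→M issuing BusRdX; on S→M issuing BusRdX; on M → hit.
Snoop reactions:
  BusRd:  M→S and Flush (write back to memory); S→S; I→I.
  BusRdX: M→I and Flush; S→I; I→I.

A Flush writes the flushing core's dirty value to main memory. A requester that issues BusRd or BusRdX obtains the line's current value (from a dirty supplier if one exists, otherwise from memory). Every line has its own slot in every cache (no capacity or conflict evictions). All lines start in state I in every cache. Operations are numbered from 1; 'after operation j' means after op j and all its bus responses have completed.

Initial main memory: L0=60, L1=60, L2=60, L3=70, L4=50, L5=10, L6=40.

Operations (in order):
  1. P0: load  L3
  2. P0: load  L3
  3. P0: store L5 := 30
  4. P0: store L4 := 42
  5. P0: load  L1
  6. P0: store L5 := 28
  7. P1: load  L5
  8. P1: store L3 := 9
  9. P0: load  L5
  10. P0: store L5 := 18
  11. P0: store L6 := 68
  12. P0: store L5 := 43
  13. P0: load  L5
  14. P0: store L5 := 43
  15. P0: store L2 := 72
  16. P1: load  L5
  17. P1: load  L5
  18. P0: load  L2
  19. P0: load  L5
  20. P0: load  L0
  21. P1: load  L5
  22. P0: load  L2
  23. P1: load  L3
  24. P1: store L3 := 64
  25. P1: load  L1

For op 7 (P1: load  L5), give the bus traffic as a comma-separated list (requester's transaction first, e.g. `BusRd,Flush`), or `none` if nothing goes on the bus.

  op1 P0: load  L3 → S/I on L3; bus BusRd; mem=70
  op2 P0: load  L3 → S/I on L3; bus (none); mem=70
  op3 P0: store L5 := 30 → M/I on L5; bus BusRdX; mem=10
  op4 P0: store L4 := 42 → M/I on L4; bus BusRdX; mem=50
  op5 P0: load  L1 → S/I on L1; bus BusRd; mem=60
  op6 P0: store L5 := 28 → M/I on L5; bus (none); mem=10
  op7 P1: load  L5 → S/S on L5; bus BusRd Flush; mem=28
  op8 P1: store L3 := 9 → I/M on L3; bus BusRdX; mem=70
  op9 P0: load  L5 → S/S on L5; bus (none); mem=28
  op10 P0: store L5 := 18 → M/I on L5; bus BusRdX; mem=28
  op11 P0: store L6 := 68 → M/I on L6; bus BusRdX; mem=40
  op12 P0: store L5 := 43 → M/I on L5; bus (none); mem=28
  op13 P0: load  L5 → M/I on L5; bus (none); mem=28
  op14 P0: store L5 := 43 → M/I on L5; bus (none); mem=28
  op15 P0: store L2 := 72 → M/I on L2; bus BusRdX; mem=60
  op16 P1: load  L5 → S/S on L5; bus BusRd Flush; mem=43
  op17 P1: load  L5 → S/S on L5; bus (none); mem=43
  op18 P0: load  L2 → M/I on L2; bus (none); mem=60
  op19 P0: load  L5 → S/S on L5; bus (none); mem=43
  op20 P0: load  L0 → S/I on L0; bus BusRd; mem=60
  op21 P1: load  L5 → S/S on L5; bus (none); mem=43
  op22 P0: load  L2 → M/I on L2; bus (none); mem=60
  op23 P1: load  L3 → I/M on L3; bus (none); mem=70
  op24 P1: store L3 := 64 → I/M on L3; bus (none); mem=70
  op25 P1: load  L1 → S/S on L1; bus BusRd; mem=60

bus = BusRd,Flush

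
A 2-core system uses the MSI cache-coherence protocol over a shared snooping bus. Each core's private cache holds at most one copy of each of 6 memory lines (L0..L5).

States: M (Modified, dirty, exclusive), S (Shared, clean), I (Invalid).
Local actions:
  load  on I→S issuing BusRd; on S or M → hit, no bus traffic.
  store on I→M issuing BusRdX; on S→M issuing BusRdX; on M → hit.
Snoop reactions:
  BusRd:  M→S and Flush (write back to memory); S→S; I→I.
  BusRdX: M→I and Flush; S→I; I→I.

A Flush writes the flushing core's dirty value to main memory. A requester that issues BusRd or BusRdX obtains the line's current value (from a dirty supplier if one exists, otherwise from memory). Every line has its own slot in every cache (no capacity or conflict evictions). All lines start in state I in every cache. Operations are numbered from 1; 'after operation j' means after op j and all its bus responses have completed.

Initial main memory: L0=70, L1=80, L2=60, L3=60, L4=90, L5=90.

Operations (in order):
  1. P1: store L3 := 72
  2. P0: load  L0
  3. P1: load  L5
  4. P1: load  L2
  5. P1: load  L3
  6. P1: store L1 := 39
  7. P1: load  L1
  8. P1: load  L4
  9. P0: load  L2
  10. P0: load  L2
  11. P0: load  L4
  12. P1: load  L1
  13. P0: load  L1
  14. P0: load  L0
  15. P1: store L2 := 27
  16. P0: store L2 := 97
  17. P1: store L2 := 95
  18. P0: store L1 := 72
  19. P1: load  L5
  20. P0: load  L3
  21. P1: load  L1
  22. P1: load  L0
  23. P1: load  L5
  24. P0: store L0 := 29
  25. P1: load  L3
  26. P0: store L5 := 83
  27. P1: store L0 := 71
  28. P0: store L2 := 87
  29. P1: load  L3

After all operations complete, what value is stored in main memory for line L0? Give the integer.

1. P1: store L3 := 72  bus=[BusRdX]  L3: P0=I P1=M  mem[L3]=60
2. P0: load  L0  bus=[BusRd]  L0: P0=S P1=I  mem[L0]=70
3. P1: load  L5  bus=[BusRd]  L5: P0=I P1=S  mem[L5]=90
4. P1: load  L2  bus=[BusRd]  L2: P0=I P1=S  mem[L2]=60
5. P1: load  L3  bus=[-]  L3: P0=I P1=M  mem[L3]=60
6. P1: store L1 := 39  bus=[BusRdX]  L1: P0=I P1=M  mem[L1]=80
7. P1: load  L1  bus=[-]  L1: P0=I P1=M  mem[L1]=80
8. P1: load  L4  bus=[BusRd]  L4: P0=I P1=S  mem[L4]=90
9. P0: load  L2  bus=[BusRd]  L2: P0=S P1=S  mem[L2]=60
10. P0: load  L2  bus=[-]  L2: P0=S P1=S  mem[L2]=60
11. P0: load  L4  bus=[BusRd]  L4: P0=S P1=S  mem[L4]=90
12. P1: load  L1  bus=[-]  L1: P0=I P1=M  mem[L1]=80
13. P0: load  L1  bus=[BusRd,Flush]  L1: P0=S P1=S  mem[L1]=39
14. P0: load  L0  bus=[-]  L0: P0=S P1=I  mem[L0]=70
15. P1: store L2 := 27  bus=[BusRdX]  L2: P0=I P1=M  mem[L2]=60
16. P0: store L2 := 97  bus=[BusRdX,Flush]  L2: P0=M P1=I  mem[L2]=27
17. P1: store L2 := 95  bus=[BusRdX,Flush]  L2: P0=I P1=M  mem[L2]=97
18. P0: store L1 := 72  bus=[BusRdX]  L1: P0=M P1=I  mem[L1]=39
19. P1: load  L5  bus=[-]  L5: P0=I P1=S  mem[L5]=90
20. P0: load  L3  bus=[BusRd,Flush]  L3: P0=S P1=S  mem[L3]=72
21. P1: load  L1  bus=[BusRd,Flush]  L1: P0=S P1=S  mem[L1]=72
22. P1: load  L0  bus=[BusRd]  L0: P0=S P1=S  mem[L0]=70
23. P1: load  L5  bus=[-]  L5: P0=I P1=S  mem[L5]=90
24. P0: store L0 := 29  bus=[BusRdX]  L0: P0=M P1=I  mem[L0]=70
25. P1: load  L3  bus=[-]  L3: P0=S P1=S  mem[L3]=72
26. P0: store L5 := 83  bus=[BusRdX]  L5: P0=M P1=I  mem[L5]=90
27. P1: store L0 := 71  bus=[BusRdX,Flush]  L0: P0=I P1=M  mem[L0]=29
28. P0: store L2 := 87  bus=[BusRdX,Flush]  L2: P0=M P1=I  mem[L2]=95
29. P1: load  L3  bus=[-]  L3: P0=S P1=S  mem[L3]=72

memory[L0] = 29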